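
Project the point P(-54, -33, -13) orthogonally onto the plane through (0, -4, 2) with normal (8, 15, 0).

(-30, 12, -13)

n = (8, 15, 0), |n|² = 289, and n·P − (-60) = -867.
t = -867/289 = -3, so the foot is P − t·n = (-54, -33, -13) − (-3)·(8, 15, 0) = (-30, 12, -13).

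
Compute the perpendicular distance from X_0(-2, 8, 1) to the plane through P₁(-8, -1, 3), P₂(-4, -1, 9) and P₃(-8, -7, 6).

P₁P₂ = (4, 0, 6) and P₁P₃ = (0, -6, 3), so a normal is n = P₁P₂ × P₁P₃ = (36, -12, -24).
n = (36, -12, -24); n·P − (-348) = 156; |n| = 12√14; distance = 156/(12√14) = 13/√14.

13√14/14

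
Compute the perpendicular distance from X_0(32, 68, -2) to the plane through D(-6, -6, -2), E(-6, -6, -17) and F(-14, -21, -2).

22/17

DE = (0, 0, -15) and DF = (-8, -15, 0), so a normal is n = DE × DF = (-225, 120, 0).
Then n·(32, 68, -2) - 630 = 330.
|n| = √(50625 + 14400 + 0) = 255, so the distance is |330|/255 = 22/17.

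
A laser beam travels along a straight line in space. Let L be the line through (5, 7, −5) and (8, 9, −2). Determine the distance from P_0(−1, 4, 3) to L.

A direction vector is d = (3, 2, 3).
AP = (−6, −3, 8); AP·d = 0, |AP|² = 109, |d|² = 22.
distance² = |AP|² − (AP·d)²/|d|² = 109 − 0/22 = 109, so the distance is √109.

√109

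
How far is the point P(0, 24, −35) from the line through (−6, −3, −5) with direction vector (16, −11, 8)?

6√34

Direction vector d = (16, −11, 8).
AP = (6, 27, −30); AP·d = -441, |AP|² = 1665, |d|² = 441.
distance² = |AP|² − (AP·d)²/|d|² = 1665 − 194481/441 = 1224, so the distance is 6√34.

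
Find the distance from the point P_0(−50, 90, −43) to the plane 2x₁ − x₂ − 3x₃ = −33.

2√14

n = (2, −1, −3); n·P − (-33) = -28; |n| = √14; distance = 28/√14 = 2√14.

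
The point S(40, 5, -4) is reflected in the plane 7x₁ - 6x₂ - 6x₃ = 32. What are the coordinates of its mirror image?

n = (7, -6, -6), |n|² = 121, n·S − 32 = 242, so t = 242/121 = 2.
Foot F = S − 2·n = (26, 17, 8); the reflection is 2F − S = (12, 29, 20).

(12, 29, 20)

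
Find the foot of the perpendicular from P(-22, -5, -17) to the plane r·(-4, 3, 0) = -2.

(-10, -14, -17)

The perpendicular from P has direction n = (-4, 3, 0): r = (-22, -5, -17) + λ(-4, 3, 0).
Substitute into the plane: n·(P + λn) = -2 gives 73 + 25λ = -2, so λ = -3.
Foot = (-22, -5, -17) + (-3)·(-4, 3, 0) = (-10, -14, -17).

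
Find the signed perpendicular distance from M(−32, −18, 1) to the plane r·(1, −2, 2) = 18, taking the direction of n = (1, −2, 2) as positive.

n·M − 18 = -12.
|n| = 3, so the signed distance is -12/3 = -4.

-4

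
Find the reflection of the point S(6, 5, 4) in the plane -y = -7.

n = (0, -1, 0), |n|² = 1, n·S − (-7) = 2, so t = 2/1 = 2.
Foot F = S − 2·n = (6, 7, 4); the reflection is 2F − S = (6, 9, 4).

(6, 9, 4)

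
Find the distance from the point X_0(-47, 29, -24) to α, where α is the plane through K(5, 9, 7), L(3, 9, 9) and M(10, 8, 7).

17/(3√3)

KL = (-2, 0, 2) and KM = (5, -1, 0), so a normal is n = KL × KM = (2, 10, 2).
Then n·(-47, 29, -24) - 114 = 34.
|n| = √(4 + 100 + 4) = 6√3, so the distance is |34|/(6√3) = 17√3/9.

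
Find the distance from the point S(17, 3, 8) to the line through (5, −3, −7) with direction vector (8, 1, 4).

Direction vector d = (8, 1, 4).
AP = (12, 6, 15); AP·d = 162, |AP|² = 405, |d|² = 81.
distance² = |AP|² − (AP·d)²/|d|² = 405 − 26244/81 = 81, so the distance is 9.

9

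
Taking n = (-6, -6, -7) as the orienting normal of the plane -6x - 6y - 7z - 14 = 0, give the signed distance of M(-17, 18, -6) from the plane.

n·M − 14 = 22.
|n| = 11, so the signed distance is 22/11 = 2.

2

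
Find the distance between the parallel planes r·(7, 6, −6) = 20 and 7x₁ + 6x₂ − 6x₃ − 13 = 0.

7/11

Both planes have normal n = (7, 6, −6), |n| = 11. Any point on the first plane is at distance |13 − 20|/|n| = 7/11 from the second.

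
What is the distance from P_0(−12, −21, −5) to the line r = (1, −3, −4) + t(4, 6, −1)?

√17

Direction vector d = (4, 6, −1).
AP = (−13, −18, −1); AP·d = -159, |AP|² = 494, |d|² = 53.
distance² = |AP|² − (AP·d)²/|d|² = 494 − 25281/53 = 17, so the distance is √17.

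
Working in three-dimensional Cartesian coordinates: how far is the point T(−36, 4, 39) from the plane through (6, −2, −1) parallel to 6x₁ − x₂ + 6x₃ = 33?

Parallel planes share the normal n = (6, −1, 6); since (6, −2, −1) lies on the plane, its equation is 6x₁ − x₂ + 6x₃ = 32.
Then n·(−36, 4, 39) − 32 = −18.
|n| = √(36 + 1 + 36) = √73, so the distance is |-18|/√73 = 18√73/73.

18√73/73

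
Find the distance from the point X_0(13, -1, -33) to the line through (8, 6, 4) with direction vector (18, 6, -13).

Direction vector d = (18, 6, -13).
AP = (5, -7, -37), and AP × d = (313, -601, 156).
|AP × d|² = 483506 and |d|² = 529, so the distance is √(483506/529) = √914.

√914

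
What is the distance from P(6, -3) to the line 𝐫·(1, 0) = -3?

The normal to the line is n = (1, 0) with |n| = 1.
|n·P − (-3)| = |6 − (-3)| = 9, so the distance is 9/1 = 9.

9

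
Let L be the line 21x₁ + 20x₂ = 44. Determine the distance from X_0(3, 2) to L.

59/29

The normal to the line is n = (21, 20) with |n| = 29.
|n·X_0 − 44| = |103 − 44| = 59, so the distance is 59/29.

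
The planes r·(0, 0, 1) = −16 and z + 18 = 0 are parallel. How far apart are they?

Both planes have normal n = (0, 0, 1), |n| = 1. Any point on the first plane is at distance |(-18) − (-16)|/|n| = 2/1 = 2 from the second.

2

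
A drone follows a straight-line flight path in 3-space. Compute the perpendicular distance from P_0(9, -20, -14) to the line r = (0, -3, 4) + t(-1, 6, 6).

Direction vector d = (-1, 6, 6).
AP = (9, -17, -18), and AP × d = (6, -36, 37).
|AP × d|² = 2701 and |d|² = 73, so the distance is √(2701/73) = √37.

√37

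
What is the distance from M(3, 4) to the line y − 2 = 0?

d = |0·3 + 1·4 − 2| / √(0 + 1) = |2|/1 = 2.

2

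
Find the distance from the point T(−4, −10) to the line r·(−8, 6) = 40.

The normal to the line is n = (−8, 6) with |n| = 10.
|n·T − 40| = |-28 − 40| = 68, so the distance is 68/10 = 34/5.

34/5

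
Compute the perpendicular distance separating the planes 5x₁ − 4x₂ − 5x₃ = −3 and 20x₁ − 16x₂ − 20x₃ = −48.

Divide the second equation by 4 to match normals: 5x₁ − 4x₂ − 5x₃ = -12.
With common normal n = (5, −4, −5) (|n| = √66), the distance is |(-3) − (-12)|/|n| = 9/√66.

3√66/22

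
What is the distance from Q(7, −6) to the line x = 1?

The normal to the line is n = (1, 0) with |n| = 1.
|n·Q − 1| = |7 − 1| = 6, so the distance is 6/1 = 6.

6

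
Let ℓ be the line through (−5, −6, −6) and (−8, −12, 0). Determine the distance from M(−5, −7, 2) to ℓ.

√29

A direction vector is d = (−3, −6, 6).
AP = (0, −1, 8), and AP × d = (42, −24, −3).
|AP × d|² = 2349 and |d|² = 81, so the distance is √(2349/81) = √29.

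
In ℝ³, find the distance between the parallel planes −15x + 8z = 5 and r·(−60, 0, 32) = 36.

4/17

Divide the second equation by 4 to match normals: −15x + 8z = 9.
Both planes have normal n = (−15, 0, 8), |n| = 17. Any point on the first plane is at distance |9 − 5|/|n| = 4/17 from the second.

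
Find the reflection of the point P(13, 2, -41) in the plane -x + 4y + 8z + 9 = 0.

(5, 34, 23)

With n = (-1, 4, 8), the signed offset is (n·P − (-9))/|n|² = -324/81 = -4.
P' = P − 2t·n = (13, 2, -41) − (-8)·(-1, 4, 8) = (5, 34, 23).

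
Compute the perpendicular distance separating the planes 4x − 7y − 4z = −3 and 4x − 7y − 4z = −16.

13/9

With common normal n = (4, −7, −4) (|n| = 9), the distance is |(-3) − (-16)|/|n| = 13/9.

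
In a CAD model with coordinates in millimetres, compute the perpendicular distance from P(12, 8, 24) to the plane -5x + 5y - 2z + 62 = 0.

√6/3

d = |(-5)·12 + 5·8 + (-2)·24 − (-62)| / √(25 + 25 + 4) = |-6| / (3√6) = √6/3.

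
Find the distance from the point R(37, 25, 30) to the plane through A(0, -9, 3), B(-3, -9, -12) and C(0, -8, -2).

4√51/17

AB = (-3, 0, -15) and AC = (0, 1, -5), so a normal is n = AB × AC = (15, -15, -3).
n = (15, -15, -3); n·P − 126 = -36; |n| = 3√51; distance = 36/(3√51) = 12/√51.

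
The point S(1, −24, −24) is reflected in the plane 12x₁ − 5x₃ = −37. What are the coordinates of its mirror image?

With n = (12, 0, −5), the signed offset is (n·S − (-37))/|n|² = 169/169 = 1.
S' = S − 2t·n = (1, −24, −24) − 2·(12, 0, −5) = (−23, −24, −14).

(-23, -24, -14)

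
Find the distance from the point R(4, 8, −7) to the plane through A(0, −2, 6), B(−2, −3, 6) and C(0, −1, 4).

√6/2

AB = (−2, −1, 0) and AC = (0, 1, −2), so a normal is n = AB × AC = (2, −4, −2).
Then n·(4, 8, −7) − (−4) = −6.
|n| = √(4 + 16 + 4) = 2√6, so the distance is |-6|/(2√6) = √6/2.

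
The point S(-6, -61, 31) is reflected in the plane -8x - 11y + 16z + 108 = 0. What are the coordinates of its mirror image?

n = (-8, -11, 16), |n|² = 441, n·S − (-108) = 1323, so t = 1323/441 = 3.
Foot F = S − 3·n = (18, -28, -17); the reflection is 2F − S = (42, 5, -65).

(42, 5, -65)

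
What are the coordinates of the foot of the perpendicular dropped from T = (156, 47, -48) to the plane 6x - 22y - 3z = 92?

(3600/23, 1037/23, -1110/23)

The perpendicular from T has direction n = (6, -22, -3): r = (156, 47, -48) + μ(6, -22, -3).
Substitute into the plane: n·(T + μn) = 92 gives 46 + 529μ = 92, so μ = 2/23.
Foot = (156, 47, -48) + (2/23)·(6, -22, -3) = (3600/23, 1037/23, -1110/23).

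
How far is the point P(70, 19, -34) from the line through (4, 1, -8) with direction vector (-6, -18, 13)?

18√10

Direction vector d = (-6, -18, 13).
AP = (66, 18, -26); AP·d = -1058, |AP|² = 5356, |d|² = 529.
distance² = |AP|² − (AP·d)²/|d|² = 5356 − 1119364/529 = 3240, so the distance is 18√10.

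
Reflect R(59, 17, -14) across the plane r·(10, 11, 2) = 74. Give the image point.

(-1, -49, -26)

n = (10, 11, 2), |n|² = 225, n·R − 74 = 675, so t = 675/225 = 3.
Foot F = R − 3·n = (29, -16, -20); the reflection is 2F − R = (-1, -49, -26).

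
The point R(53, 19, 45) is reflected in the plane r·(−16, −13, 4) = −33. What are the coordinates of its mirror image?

(-11, -33, 61)

With n = (−16, −13, 4), the signed offset is (n·R − (-33))/|n|² = -882/441 = -2.
R' = R − 2t·n = (53, 19, 45) − (-4)·(−16, −13, 4) = (−11, −33, 61).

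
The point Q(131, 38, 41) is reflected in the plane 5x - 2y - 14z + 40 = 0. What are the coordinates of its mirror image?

With n = (5, -2, -14), the signed offset is (n·Q − (-40))/|n|² = 45/225 = 1/5.
Q' = Q − 2t·n = (131, 38, 41) − (2/5)·(5, -2, -14) = (129, 194/5, 233/5).

(129, 194/5, 233/5)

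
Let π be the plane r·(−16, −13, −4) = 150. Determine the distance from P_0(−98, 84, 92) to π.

n = (−16, −13, −4); n·P − 150 = -42; |n| = 21; distance = 42/21 = 2.

2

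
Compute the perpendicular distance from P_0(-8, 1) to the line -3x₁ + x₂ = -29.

27√10/5

d = |(-3)·(-8) + 1·1 − (-29)| / √(9 + 1) = |54|/√10 = 27√10/5.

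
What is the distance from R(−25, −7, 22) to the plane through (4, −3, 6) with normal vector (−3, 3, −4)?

The plane has equation n·(r − (4, −3, 6)) = 0, i.e. n·r = -45.
n = (−3, 3, −4); n·P − (-45) = 11; |n| = √34; distance = 11/√34 = 11√34/34.

11/√34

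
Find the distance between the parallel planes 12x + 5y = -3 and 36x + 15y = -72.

21/13

Divide the second equation by 3 to match normals: 12x + 5y = -24.
With common normal n = (12, 5, 0) (|n| = 13), the distance is |(-3) − (-24)|/|n| = 21/13.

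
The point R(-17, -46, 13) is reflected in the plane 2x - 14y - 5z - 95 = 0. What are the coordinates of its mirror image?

n = (2, -14, -5), |n|² = 225, n·R − 95 = 450, so t = 450/225 = 2.
Foot F = R − 2·n = (-21, -18, 23); the reflection is 2F − R = (-25, 10, 33).

(-25, 10, 33)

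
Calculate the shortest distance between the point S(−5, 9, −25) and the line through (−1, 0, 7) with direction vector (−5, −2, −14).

Direction vector d = (−5, −2, −14).
AP = (−4, 9, −32), and AP × d = (−190, 104, 53).
|AP × d|² = 49725 and |d|² = 225, so the distance is √(49725/225) = √221.

√221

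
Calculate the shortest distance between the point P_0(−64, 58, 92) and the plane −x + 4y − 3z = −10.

30/√26

d = |(-1)·(-64) + 4·58 + (-3)·92 − (-10)| / √(1 + 16 + 9) = |30| / √26 = 30/√26.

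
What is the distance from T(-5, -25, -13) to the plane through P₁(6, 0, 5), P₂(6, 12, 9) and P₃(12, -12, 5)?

7/√14

P₁P₂ = (0, 12, 4) and P₁P₃ = (6, -12, 0), so a normal is n = P₁P₂ × P₁P₃ = (48, 24, -72).
Then n·(-5, -25, -13) - (-72) = 168.
|n| = √(2304 + 576 + 5184) = 24√14, so the distance is |168|/(24√14) = 7/√14.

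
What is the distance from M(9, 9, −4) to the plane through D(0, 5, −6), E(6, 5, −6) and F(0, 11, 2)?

DE = (6, 0, 0) and DF = (0, 6, 8), so a normal is n = DE × DF = (0, −48, 36).
Then n·(9, 9, −4) − (−456) = −120.
|n| = √(0 + 2304 + 1296) = 60, so the distance is |-120|/60 = 2.

2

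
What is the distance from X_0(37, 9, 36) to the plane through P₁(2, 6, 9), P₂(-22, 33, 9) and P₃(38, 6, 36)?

15/17

P₁P₂ = (-24, 27, 0) and P₁P₃ = (36, 0, 27), so a normal is n = P₁P₂ × P₁P₃ = (729, 648, -972).
d = |729·37 + 648·9 + (-972)·36 − (-3402)| / √(531441 + 419904 + 944784) = |1215| / 1377 = 15/17.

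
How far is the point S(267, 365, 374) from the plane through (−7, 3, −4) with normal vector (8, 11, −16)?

6

The plane has equation n·(r − (−7, 3, −4)) = 0, i.e. n·r = 41.
n = (8, 11, −16); n·P − 41 = 126; |n| = 21; distance = 126/21 = 6.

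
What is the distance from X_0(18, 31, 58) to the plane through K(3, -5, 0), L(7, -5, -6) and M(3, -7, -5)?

19/√38

KL = (4, 0, -6) and KM = (0, -2, -5), so a normal is n = KL × KM = (-12, 20, -8).
Then n·(18, 31, 58) - (-136) = 76.
|n| = √(144 + 400 + 64) = 4√38, so the distance is |76|/(4√38) = √38/2.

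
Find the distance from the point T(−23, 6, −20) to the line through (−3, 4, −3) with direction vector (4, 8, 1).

6√17

Direction vector d = (4, 8, 1).
AP = (−20, 2, −17); AP·d = -81, |AP|² = 693, |d|² = 81.
distance² = |AP|² − (AP·d)²/|d|² = 693 − 6561/81 = 612, so the distance is 6√17.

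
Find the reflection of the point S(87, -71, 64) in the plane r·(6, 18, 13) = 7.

(1965/23, -1741/23, 1394/23)

With n = (6, 18, 13), the signed offset is (n·S − 7)/|n|² = 69/529 = 3/23.
S' = S − 2t·n = (87, -71, 64) − (6/23)·(6, 18, 13) = (1965/23, -1741/23, 1394/23).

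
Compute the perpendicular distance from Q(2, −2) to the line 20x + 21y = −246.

244/29

The normal to the line is n = (20, 21) with |n| = 29.
|n·Q − (-246)| = |-2 − (-246)| = 244, so the distance is 244/29.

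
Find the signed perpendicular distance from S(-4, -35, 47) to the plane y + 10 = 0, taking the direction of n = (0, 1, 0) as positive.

-25

n·S − (-10) = -25.
|n| = 1, so the signed distance is -25/1 = -25.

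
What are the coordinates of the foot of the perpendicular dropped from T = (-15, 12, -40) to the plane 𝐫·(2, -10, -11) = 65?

The perpendicular from T has direction n = (2, -10, -11): r = (-15, 12, -40) + t(2, -10, -11).
Substitute into the plane: n·(T + tn) = 65 gives 290 + 225t = 65, so t = -1.
Foot = (-15, 12, -40) + (-1)·(2, -10, -11) = (-17, 22, -29).

(-17, 22, -29)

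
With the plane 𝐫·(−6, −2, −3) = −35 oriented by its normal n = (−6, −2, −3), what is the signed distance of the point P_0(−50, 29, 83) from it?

n·P_0 − (-35) = 28.
|n| = 7, so the signed distance is 28/7 = 4.

4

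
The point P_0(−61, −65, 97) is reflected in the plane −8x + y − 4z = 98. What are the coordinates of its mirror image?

(-661/9, -571/9, 817/9)

n = (−8, 1, −4), |n|² = 81, n·P_0 − 98 = -63, so t = -63/81 = -7/9.
Foot F = P_0 − (-7/9)·n = (−605/9, −578/9, 845/9); the reflection is 2F − P_0 = (−661/9, −571/9, 817/9).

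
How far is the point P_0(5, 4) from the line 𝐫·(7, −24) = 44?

d = |7·5 + (-24)·4 − 44| / √(49 + 576) = |-105|/25 = 21/5.

21/5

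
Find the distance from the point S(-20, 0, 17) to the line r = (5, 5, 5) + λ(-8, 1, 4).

√65

Direction vector d = (-8, 1, 4).
AP = (-25, -5, 12); AP·d = 243, |AP|² = 794, |d|² = 81.
distance² = |AP|² − (AP·d)²/|d|² = 794 − 59049/81 = 65, so the distance is √65.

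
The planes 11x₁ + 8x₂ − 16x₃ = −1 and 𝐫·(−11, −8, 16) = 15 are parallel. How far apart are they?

2/3

Divide the second equation by -1 to match normals: 11x₁ + 8x₂ − 16x₃ = -15.
Both planes have normal n = (11, 8, −16), |n| = 21. Any point on the first plane is at distance |(-15) − (-1)|/|n| = 14/21 = 2/3 from the second.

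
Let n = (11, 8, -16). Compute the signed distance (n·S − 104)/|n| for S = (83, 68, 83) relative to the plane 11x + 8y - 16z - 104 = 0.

n·S − 104 = 25.
|n| = 21, so the signed distance is 25/21.

25/21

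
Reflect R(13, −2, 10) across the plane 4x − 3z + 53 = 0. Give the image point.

(-11, -2, 28)

n = (4, 0, −3), |n|² = 25, n·R − (-53) = 75, so t = 75/25 = 3.
Foot F = R − 3·n = (1, −2, 19); the reflection is 2F − R = (−11, −2, 28).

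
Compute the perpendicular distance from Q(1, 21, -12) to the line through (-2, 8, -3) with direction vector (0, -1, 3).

3√11

Direction vector d = (0, -1, 3).
AP = (3, 13, -9), and AP × d = (30, -9, -3).
|AP × d|² = 990 and |d|² = 10, so the distance is √(990/10) = √99 = 3√11.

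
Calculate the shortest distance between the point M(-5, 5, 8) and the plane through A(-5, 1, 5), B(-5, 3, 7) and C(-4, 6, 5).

1/(3√3)

AB = (0, 2, 2) and AC = (1, 5, 0), so a normal is n = AB × AC = (-10, 2, -2).
n = (-10, 2, -2); n·P − 42 = 2; |n| = 6√3; distance = 2/(6√3) = √3/9.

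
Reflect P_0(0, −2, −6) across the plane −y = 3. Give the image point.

With n = (0, −1, 0), the signed offset is (n·P_0 − 3)/|n|² = -1/1 = -1.
P_0' = P_0 − 2t·n = (0, −2, −6) − (-2)·(0, −1, 0) = (0, −4, −6).

(0, -4, -6)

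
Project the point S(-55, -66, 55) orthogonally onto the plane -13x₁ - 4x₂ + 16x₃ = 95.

n = (-13, -4, 16), |n|² = 441, and n·S − 95 = 1764.
t = 1764/441 = 4, so the foot is S − t·n = (-55, -66, 55) − 4·(-13, -4, 16) = (-3, -50, -9).

(-3, -50, -9)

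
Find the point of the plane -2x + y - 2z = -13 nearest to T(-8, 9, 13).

(-16/3, 23/3, 47/3)

The perpendicular from T has direction n = (-2, 1, -2): r = (-8, 9, 13) + μ(-2, 1, -2).
Substitute into the plane: n·(T + μn) = -13 gives -1 + 9μ = -13, so μ = -4/3.
Foot = (-8, 9, 13) + (-4/3)·(-2, 1, -2) = (-16/3, 23/3, 47/3).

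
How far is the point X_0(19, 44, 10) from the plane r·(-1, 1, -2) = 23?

d = |(-1)·19 + 1·44 + (-2)·10 − 23| / √(1 + 1 + 4) = |-18| / √6 = 3√6.

3√6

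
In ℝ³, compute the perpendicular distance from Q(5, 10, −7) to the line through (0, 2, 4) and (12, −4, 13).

√181

A direction vector is d = (12, −6, 9).
AP = (5, 8, −11); AP·d = -87, |AP|² = 210, |d|² = 261.
distance² = |AP|² − (AP·d)²/|d|² = 210 − 7569/261 = 181, so the distance is √181.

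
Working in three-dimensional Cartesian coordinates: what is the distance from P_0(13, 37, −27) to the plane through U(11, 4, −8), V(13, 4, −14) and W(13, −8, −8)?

UV = (2, 0, −6) and UW = (2, −12, 0), so a normal is n = UV × UW = (−72, −12, −24).
Then n·(13, 37, −27) − (−648) = −84.
|n| = √(5184 + 144 + 576) = 12√41, so the distance is |-84|/(12√41) = 7/√41.

7√41/41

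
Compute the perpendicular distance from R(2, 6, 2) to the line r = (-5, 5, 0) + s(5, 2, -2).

√21

Direction vector d = (5, 2, -2).
AP = (7, 1, 2), and AP × d = (-6, 24, 9).
|AP × d|² = 693 and |d|² = 33, so the distance is √(693/33) = √21.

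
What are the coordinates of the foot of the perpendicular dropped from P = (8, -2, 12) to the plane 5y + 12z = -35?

(8, -7, 0)

The perpendicular from P has direction n = (0, 5, 12): r = (8, -2, 12) + λ(0, 5, 12).
Substitute into the plane: n·(P + λn) = -35 gives 134 + 169λ = -35, so λ = -1.
Foot = (8, -2, 12) + (-1)·(0, 5, 12) = (8, -7, 0).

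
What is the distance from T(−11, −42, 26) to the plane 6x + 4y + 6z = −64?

7√22/22

d = |6·(-11) + 4·(-42) + 6·26 − (-64)| / √(36 + 16 + 36) = |-14| / (2√22) = 7/√22.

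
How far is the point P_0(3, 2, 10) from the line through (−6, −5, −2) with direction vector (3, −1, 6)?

Direction vector d = (3, −1, 6).
AP = (9, 7, 12), and AP × d = (54, −18, −30).
|AP × d|² = 4140 and |d|² = 46, so the distance is √(4140/46) = √90 = 3√10.

3√10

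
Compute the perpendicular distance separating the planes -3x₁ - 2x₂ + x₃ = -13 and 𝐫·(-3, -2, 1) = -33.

Both planes have normal n = (-3, -2, 1), |n| = √14. Any point on the first plane is at distance |(-33) − (-13)|/|n| = 20/√14 = 10√14/7 from the second.

20/√14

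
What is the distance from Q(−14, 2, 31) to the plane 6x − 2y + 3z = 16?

11/7

n = (6, −2, 3); n·P − 16 = -11; |n| = 7; distance = 11/7.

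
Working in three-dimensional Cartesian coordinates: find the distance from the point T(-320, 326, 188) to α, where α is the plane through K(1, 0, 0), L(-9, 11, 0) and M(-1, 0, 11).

KL = (-10, 11, 0) and KM = (-2, 0, 11), so a normal is n = KL × KM = (121, 110, 22).
Then n·(-320, 326, 188) - 121 = 1155.
|n| = √(14641 + 12100 + 484) = 165, so the distance is |1155|/165 = 7.

7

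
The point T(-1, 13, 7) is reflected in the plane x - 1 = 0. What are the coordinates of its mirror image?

With n = (1, 0, 0), the signed offset is (n·T − 1)/|n|² = -2/1 = -2.
T' = T − 2t·n = (-1, 13, 7) − (-4)·(1, 0, 0) = (3, 13, 7).

(3, 13, 7)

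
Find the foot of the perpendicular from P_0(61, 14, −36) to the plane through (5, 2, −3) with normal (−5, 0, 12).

The perpendicular from P_0 has direction n = (−5, 0, 12): r = (61, 14, −36) + μ(−5, 0, 12).
Substitute into the plane: n·(P_0 + μn) = -61 gives -737 + 169μ = -61, so μ = 4.
Foot = (61, 14, −36) + 4·(−5, 0, 12) = (41, 14, 12).

(41, 14, 12)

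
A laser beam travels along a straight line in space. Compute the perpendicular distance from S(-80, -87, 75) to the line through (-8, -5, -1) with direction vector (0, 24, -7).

2√1921

Direction vector d = (0, 24, -7).
AP = (-72, -82, 76), and AP × d = (-1250, -504, -1728).
|AP × d|² = 4802500 and |d|² = 625, so the distance is √(4802500/625) = √7684 = 2√1921.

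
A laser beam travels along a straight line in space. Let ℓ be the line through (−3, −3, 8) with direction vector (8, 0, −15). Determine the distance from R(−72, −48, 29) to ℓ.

Direction vector d = (8, 0, −15).
AP = (−69, −45, 21); AP·d = -867, |AP|² = 7227, |d|² = 289.
distance² = |AP|² − (AP·d)²/|d|² = 7227 − 751689/289 = 4626, so the distance is 3√514.

3√514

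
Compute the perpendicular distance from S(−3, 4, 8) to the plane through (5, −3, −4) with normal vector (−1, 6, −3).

7√46/23

The plane has equation n·(r − (5, −3, −4)) = 0, i.e. n·r = -11.
Then n·(−3, 4, 8) − (−11) = 14.
|n| = √(1 + 36 + 9) = √46, so the distance is |14|/√46 = 14/√46.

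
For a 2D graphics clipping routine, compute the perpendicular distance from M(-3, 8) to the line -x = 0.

d = |(-1)·(-3) + 0·8 − 0| / √(1 + 0) = |3|/1 = 3.

3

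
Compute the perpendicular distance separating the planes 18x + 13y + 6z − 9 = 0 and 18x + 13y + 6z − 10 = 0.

1/23

With common normal n = (18, 13, 6) (|n| = 23), the distance is |9 − 10|/|n| = 1/23.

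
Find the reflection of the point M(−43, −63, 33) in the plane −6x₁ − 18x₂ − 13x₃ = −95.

(-19, 9, 85)

n = (−6, −18, −13), |n|² = 529, n·M − (-95) = 1058, so t = 1058/529 = 2.
Foot F = M − 2·n = (−31, −27, 59); the reflection is 2F − M = (−19, 9, 85).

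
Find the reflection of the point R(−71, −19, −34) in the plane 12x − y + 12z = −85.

With n = (12, −1, 12), the signed offset is (n·R − (-85))/|n|² = -1156/289 = -4.
R' = R − 2t·n = (−71, −19, −34) − (-8)·(12, −1, 12) = (25, −27, 62).

(25, -27, 62)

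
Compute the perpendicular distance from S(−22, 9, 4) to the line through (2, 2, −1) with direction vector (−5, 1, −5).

Direction vector d = (−5, 1, −5).
AP = (−24, 7, 5), and AP × d = (−40, −145, 11).
|AP × d|² = 22746 and |d|² = 51, so the distance is √(22746/51) = √446.

√446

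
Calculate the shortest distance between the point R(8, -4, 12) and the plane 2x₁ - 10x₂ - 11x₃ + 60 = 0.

d = |2·8 + (-10)·(-4) + (-11)·12 − (-60)| / √(4 + 100 + 121) = |-16| / 15 = 16/15.

16/15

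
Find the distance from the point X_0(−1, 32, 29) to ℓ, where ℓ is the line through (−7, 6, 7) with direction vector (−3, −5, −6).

Direction vector d = (−3, −5, −6).
AP = (6, 26, 22), and AP × d = (−46, −30, 48).
|AP × d|² = 5320 and |d|² = 70, so the distance is √(5320/70) = √76 = 2√19.

2√19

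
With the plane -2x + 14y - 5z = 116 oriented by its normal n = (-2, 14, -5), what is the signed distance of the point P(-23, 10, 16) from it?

-2/3

n·P − 116 = -10.
|n| = 15, so the signed distance is -10/15 = -2/3.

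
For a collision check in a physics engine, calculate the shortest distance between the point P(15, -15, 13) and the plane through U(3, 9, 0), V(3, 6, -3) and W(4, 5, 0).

11/(3√2)

UV = (0, -3, -3) and UW = (1, -4, 0), so a normal is n = UV × UW = (-12, -3, 3).
Then n·(15, -15, 13) - (-63) = -33.
|n| = √(144 + 9 + 9) = 9√2, so the distance is |-33|/(9√2) = 11/(3√2).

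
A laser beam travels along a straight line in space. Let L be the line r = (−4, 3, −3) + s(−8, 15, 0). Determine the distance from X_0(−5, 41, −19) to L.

√545

Direction vector d = (−8, 15, 0).
AP = (−1, 38, −16), and AP × d = (240, 128, 289).
|AP × d|² = 157505 and |d|² = 289, so the distance is √(157505/289) = √545.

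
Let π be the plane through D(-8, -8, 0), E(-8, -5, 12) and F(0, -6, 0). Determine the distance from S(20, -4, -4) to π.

DE = (0, 3, 12) and DF = (8, 2, 0), so a normal is n = DE × DF = (-24, 96, -24).
Then n·(20, -4, -4) - (-576) = -192.
|n| = √(576 + 9216 + 576) = 72√2, so the distance is |-192|/(72√2) = 4√2/3.

4√2/3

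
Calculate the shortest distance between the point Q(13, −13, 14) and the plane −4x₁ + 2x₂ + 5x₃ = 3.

11√5/15

Normal vector n = (−4, 2, 5), and n·(13, −13, 14) − 3 = −11.
|n| = √(16 + 4 + 25) = 3√5, so the distance is |-11|/(3√5) = 11√5/15.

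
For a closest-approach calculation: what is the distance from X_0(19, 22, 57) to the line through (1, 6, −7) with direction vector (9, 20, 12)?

8√34

Direction vector d = (9, 20, 12).
AP = (18, 16, 64); AP·d = 1250, |AP|² = 4676, |d|² = 625.
distance² = |AP|² − (AP·d)²/|d|² = 4676 − 1562500/625 = 2176, so the distance is 8√34.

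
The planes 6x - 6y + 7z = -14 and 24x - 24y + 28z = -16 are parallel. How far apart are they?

Divide the second equation by 4 to match normals: 6x - 6y + 7z = -4.
Both planes have normal n = (6, -6, 7), |n| = 11. Any point on the first plane is at distance |(-4) − (-14)|/|n| = 10/11 from the second.

10/11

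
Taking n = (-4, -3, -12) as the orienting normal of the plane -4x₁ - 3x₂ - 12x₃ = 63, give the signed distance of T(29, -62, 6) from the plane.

n·T − 63 = -65.
|n| = 13, so the signed distance is -65/13 = -5.

-5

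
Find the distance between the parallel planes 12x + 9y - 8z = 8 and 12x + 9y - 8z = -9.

1

With common normal n = (12, 9, -8) (|n| = 17), the distance is |8 − (-9)|/|n| = 17/17 = 1.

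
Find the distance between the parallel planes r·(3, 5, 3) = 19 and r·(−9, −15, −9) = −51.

2/√43

Divide the second equation by -3 to match normals: 3x + 5y + 3z = 17.
With common normal n = (3, 5, 3) (|n| = √43), the distance is |19 − 17|/|n| = 2/√43 = 2√43/43.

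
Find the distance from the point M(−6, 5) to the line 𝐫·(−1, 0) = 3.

The normal to the line is n = (−1, 0) with |n| = 1.
|n·M − 3| = |6 − 3| = 3, so the distance is 3/1 = 3.

3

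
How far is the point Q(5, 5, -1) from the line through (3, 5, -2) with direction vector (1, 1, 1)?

Direction vector d = (1, 1, 1).
AP = (2, 0, 1), and AP × d = (-1, -1, 2).
|AP × d|² = 6 and |d|² = 3, so the distance is √(6/3) = √2.

√2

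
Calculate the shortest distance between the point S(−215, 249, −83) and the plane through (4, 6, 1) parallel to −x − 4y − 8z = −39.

Parallel planes share the normal n = (−1, −4, −8); since (4, 6, 1) lies on the plane, its equation is −x − 4y − 8z = -36.
n = (−1, −4, −8); n·P − (-36) = -81; |n| = 9; distance = 81/9 = 9.

9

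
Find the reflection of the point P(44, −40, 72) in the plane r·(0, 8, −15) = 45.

With n = (0, 8, −15), the signed offset is (n·P − 45)/|n|² = -1445/289 = -5.
P' = P − 2t·n = (44, −40, 72) − (-10)·(0, 8, −15) = (44, 40, −78).

(44, 40, -78)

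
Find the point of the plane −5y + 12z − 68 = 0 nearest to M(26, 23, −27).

The perpendicular from M has direction n = (0, −5, 12): r = (26, 23, −27) + t(0, −5, 12).
Substitute into the plane: n·(M + tn) = 68 gives -439 + 169t = 68, so t = 3.
Foot = (26, 23, −27) + 3·(0, −5, 12) = (26, 8, 9).

(26, 8, 9)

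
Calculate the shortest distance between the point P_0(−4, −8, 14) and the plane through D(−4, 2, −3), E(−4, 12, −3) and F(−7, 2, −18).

DE = (0, 10, 0) and DF = (−3, 0, −15), so a normal is n = DE × DF = (−150, 0, 30).
Then n·(−4, −8, 14) − 510 = 510.
|n| = √(22500 + 0 + 900) = 30√26, so the distance is |510|/(30√26) = 17/√26.

17√26/26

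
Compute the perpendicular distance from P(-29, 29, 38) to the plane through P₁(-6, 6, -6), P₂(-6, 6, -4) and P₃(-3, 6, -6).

23

P₁P₂ = (0, 0, 2) and P₁P₃ = (3, 0, 0), so a normal is n = P₁P₂ × P₁P₃ = (0, 6, 0).
Then n·(-29, 29, 38) - 36 = 138.
|n| = √(0 + 36 + 0) = 6, so the distance is |138|/6 = 23.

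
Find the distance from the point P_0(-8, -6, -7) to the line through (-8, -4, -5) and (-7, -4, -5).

2√2

A direction vector is d = (1, 0, 0).
AP = (0, -2, -2), and AP × d = (0, -2, 2).
|AP × d|² = 8 and |d|² = 1, so the distance is √8 = 2√2.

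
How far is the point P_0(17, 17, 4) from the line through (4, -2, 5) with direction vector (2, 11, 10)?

Direction vector d = (2, 11, 10).
AP = (13, 19, -1); AP·d = 225, |AP|² = 531, |d|² = 225.
distance² = |AP|² − (AP·d)²/|d|² = 531 − 50625/225 = 306, so the distance is 3√34.

3√34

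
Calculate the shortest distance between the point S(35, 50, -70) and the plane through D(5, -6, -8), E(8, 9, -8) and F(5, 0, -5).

√30

DE = (3, 15, 0) and DF = (0, 6, 3), so a normal is n = DE × DF = (45, -9, 18).
d = |45·35 + (-9)·50 + 18·(-70) − 135| / √(2025 + 81 + 324) = |-270| / (9√30) = √30.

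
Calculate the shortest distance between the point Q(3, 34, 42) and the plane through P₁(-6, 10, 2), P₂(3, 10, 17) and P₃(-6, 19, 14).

21√2/10

P₁P₂ = (9, 0, 15) and P₁P₃ = (0, 9, 12), so a normal is n = P₁P₂ × P₁P₃ = (-135, -108, 81).
Then n·(3, 34, 42) - (-108) = -567.
|n| = √(18225 + 11664 + 6561) = 135√2, so the distance is |-567|/(135√2) = 21√2/10.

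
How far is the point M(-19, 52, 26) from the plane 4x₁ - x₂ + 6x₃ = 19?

9√53/53

Normal vector n = (4, -1, 6), and n·(-19, 52, 26) - 19 = 9.
|n| = √(16 + 1 + 36) = √53, so the distance is |9|/√53 = 9/√53.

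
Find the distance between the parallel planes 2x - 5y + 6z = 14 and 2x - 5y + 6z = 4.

10/√65

With common normal n = (2, -5, 6) (|n| = √65), the distance is |14 − 4|/|n| = 10/√65.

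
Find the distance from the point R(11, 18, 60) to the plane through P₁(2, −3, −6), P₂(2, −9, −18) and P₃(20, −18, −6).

P₁P₂ = (0, −6, −12) and P₁P₃ = (18, −15, 0), so a normal is n = P₁P₂ × P₁P₃ = (−180, −216, 108).
Then n·(11, 18, 60) − (−360) = 972.
|n| = √(32400 + 46656 + 11664) = 36√70, so the distance is |972|/(36√70) = 27/√70.

27/√70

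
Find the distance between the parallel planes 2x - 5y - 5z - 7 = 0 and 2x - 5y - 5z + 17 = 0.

4√6/3

With common normal n = (2, -5, -5) (|n| = 3√6), the distance is |7 − (-17)|/|n| = 24/(3√6) = 8/√6.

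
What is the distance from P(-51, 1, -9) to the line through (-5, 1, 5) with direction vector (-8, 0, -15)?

Direction vector d = (-8, 0, -15).
AP = (-46, 0, -14), and AP × d = (0, -578, 0).
|AP × d|² = 334084 and |d|² = 289, so the distance is √(334084/289) = √1156 = 34.

34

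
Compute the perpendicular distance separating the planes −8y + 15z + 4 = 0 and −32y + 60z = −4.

3/17

Divide the second equation by 4 to match normals: −8y + 15z = -1.
With common normal n = (0, −8, 15) (|n| = 17), the distance is |(-4) − (-1)|/|n| = 3/17.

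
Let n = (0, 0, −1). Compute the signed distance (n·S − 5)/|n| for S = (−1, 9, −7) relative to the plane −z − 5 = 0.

2

n·S − 5 = 2.
|n| = 1, so the signed distance is 2/1 = 2.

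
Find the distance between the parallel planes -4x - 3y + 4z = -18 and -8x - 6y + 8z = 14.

Divide the second equation by 2 to match normals: -4x - 3y + 4z = 7.
With common normal n = (-4, -3, 4) (|n| = √41), the distance is |(-18) − 7|/|n| = 25/√41 = 25√41/41.

25√41/41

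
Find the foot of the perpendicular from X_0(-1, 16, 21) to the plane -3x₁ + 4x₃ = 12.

(8, 16, 9)

The perpendicular from X_0 has direction n = (-3, 0, 4): r = (-1, 16, 21) + t(-3, 0, 4).
Substitute into the plane: n·(X_0 + tn) = 12 gives 87 + 25t = 12, so t = -3.
Foot = (-1, 16, 21) + (-3)·(-3, 0, 4) = (8, 16, 9).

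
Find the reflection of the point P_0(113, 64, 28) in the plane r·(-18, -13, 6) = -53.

n = (-18, -13, 6), |n|² = 529, n·P_0 − (-53) = -2645, so t = -2645/529 = -5.
Foot F = P_0 − (-5)·n = (23, -1, 58); the reflection is 2F − P_0 = (-67, -66, 88).

(-67, -66, 88)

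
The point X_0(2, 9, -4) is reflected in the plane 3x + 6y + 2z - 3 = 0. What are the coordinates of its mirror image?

n = (3, 6, 2), |n|² = 49, n·X_0 − 3 = 49, so t = 49/49 = 1.
Foot F = X_0 − 1·n = (-1, 3, -6); the reflection is 2F − X_0 = (-4, -3, -8).

(-4, -3, -8)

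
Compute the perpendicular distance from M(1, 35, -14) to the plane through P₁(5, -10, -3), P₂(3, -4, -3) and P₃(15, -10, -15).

11/√65

P₁P₂ = (-2, 6, 0) and P₁P₃ = (10, 0, -12), so a normal is n = P₁P₂ × P₁P₃ = (-72, -24, -60).
Then n·(1, 35, -14) - 60 = -132.
|n| = √(5184 + 576 + 3600) = 12√65, so the distance is |-132|/(12√65) = 11√65/65.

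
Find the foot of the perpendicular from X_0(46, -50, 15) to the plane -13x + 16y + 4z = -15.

(7, -2, 27)

The perpendicular from X_0 has direction n = (-13, 16, 4): r = (46, -50, 15) + t(-13, 16, 4).
Substitute into the plane: n·(X_0 + tn) = -15 gives -1338 + 441t = -15, so t = 3.
Foot = (46, -50, 15) + 3·(-13, 16, 4) = (7, -2, 27).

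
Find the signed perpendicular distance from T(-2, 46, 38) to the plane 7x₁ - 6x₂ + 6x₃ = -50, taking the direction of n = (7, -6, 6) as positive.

n·T − (-50) = -12.
|n| = 11, so the signed distance is -12/11.

-12/11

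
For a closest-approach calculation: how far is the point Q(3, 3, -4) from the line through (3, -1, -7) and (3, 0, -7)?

A direction vector is d = (0, 1, 0).
AP = (0, 4, 3); AP·d = 4, |AP|² = 25, |d|² = 1.
distance² = |AP|² − (AP·d)²/|d|² = 25 − 16/1 = 9, so the distance is 3.

3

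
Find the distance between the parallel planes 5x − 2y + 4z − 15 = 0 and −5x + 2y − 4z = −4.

Divide the second equation by -1 to match normals: 5x − 2y + 4z = 4.
Both planes have normal n = (5, −2, 4), |n| = 3√5. Any point on the first plane is at distance |4 − 15|/|n| = 11/(3√5) = 11√5/15 from the second.

11/(3√5)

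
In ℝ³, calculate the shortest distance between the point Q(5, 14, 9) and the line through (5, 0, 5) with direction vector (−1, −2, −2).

Direction vector d = (−1, −2, −2).
AP = (0, 14, 4); AP·d = -36, |AP|² = 212, |d|² = 9.
distance² = |AP|² − (AP·d)²/|d|² = 212 − 1296/9 = 68, so the distance is 2√17.

2√17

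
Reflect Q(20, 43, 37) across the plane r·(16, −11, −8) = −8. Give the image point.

(52, 21, 21)

n = (16, −11, −8), |n|² = 441, n·Q − (-8) = -441, so t = -441/441 = -1.
Foot F = Q − (-1)·n = (36, 32, 29); the reflection is 2F − Q = (52, 21, 21).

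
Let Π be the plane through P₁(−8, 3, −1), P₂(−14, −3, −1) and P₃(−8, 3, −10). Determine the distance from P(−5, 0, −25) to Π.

3√2

P₁P₂ = (−6, −6, 0) and P₁P₃ = (0, 0, −9), so a normal is n = P₁P₂ × P₁P₃ = (54, −54, 0).
n = (54, −54, 0); n·P − (-594) = 324; |n| = 54√2; distance = 324/(54√2) = 3√2.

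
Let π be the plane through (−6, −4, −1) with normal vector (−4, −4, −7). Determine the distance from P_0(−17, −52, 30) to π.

The plane has equation n·(r − (−6, −4, −1)) = 0, i.e. n·r = 47.
Then n·(−17, −52, 30) − 47 = 19.
|n| = √(16 + 16 + 49) = 9, so the distance is |19|/9 = 19/9.

19/9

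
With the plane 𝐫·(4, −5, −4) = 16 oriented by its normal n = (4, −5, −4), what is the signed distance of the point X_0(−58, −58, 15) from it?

-18/√57

n·X_0 − 16 = -18.
|n| = √57, so the signed distance is -18/√57.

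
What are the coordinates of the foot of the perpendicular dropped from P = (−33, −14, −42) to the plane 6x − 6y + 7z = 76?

(-9, -38, -14)

n = (6, −6, 7), |n|² = 121, and n·P − 76 = -484.
t = -484/121 = -4, so the foot is P − t·n = (−33, −14, −42) − (-4)·(6, −6, 7) = (−9, −38, −14).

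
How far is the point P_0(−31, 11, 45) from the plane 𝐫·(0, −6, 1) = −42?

21√37/37

d = |(-6)·11 + 1·45 − (-42)| / √(0 + 36 + 1) = |21| / √37 = 21√37/37.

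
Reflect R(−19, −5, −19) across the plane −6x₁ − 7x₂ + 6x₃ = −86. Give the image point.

With n = (−6, −7, 6), the signed offset is (n·R − (-86))/|n|² = 121/121 = 1.
R' = R − 2t·n = (−19, −5, −19) − 2·(−6, −7, 6) = (−7, 9, −31).

(-7, 9, -31)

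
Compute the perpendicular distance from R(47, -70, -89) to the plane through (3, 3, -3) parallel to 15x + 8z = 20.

Parallel planes share the normal n = (15, 0, 8); since (3, 3, -3) lies on the plane, its equation is 15x + 8z = 21.
n = (15, 0, 8); n·P − 21 = -28; |n| = 17; distance = 28/17.

28/17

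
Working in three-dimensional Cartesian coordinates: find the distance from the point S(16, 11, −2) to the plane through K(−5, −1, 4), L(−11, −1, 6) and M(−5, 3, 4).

KL = (−6, 0, 2) and KM = (0, 4, 0), so a normal is n = KL × KM = (−8, 0, −24).
Then n·(16, 11, −2) − (−56) = −24.
|n| = √(64 + 0 + 576) = 8√10, so the distance is |-24|/(8√10) = 3√10/10.

3/√10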